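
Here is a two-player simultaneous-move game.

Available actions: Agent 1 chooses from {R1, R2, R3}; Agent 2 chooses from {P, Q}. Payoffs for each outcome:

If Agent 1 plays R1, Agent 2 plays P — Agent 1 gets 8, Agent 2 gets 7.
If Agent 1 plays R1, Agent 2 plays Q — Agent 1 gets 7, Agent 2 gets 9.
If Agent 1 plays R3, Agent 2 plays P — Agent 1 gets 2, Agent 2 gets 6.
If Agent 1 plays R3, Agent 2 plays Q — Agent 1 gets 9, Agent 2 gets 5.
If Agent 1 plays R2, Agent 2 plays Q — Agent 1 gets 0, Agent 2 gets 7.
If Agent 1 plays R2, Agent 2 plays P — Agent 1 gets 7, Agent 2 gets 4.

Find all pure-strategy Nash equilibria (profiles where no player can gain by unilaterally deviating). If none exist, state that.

This game has no pure Nash equilibrium.

For each strategy profile, look for a profitable unilateral deviation.
(R1, P): Agent 2 can switch to Q (7 → 9). Not NE.
(R1, Q): Agent 1 can switch to R3 (7 → 9). Not NE.
(R2, P): Agent 1 can switch to R1 (7 → 8). Not NE.
(R2, Q): Agent 1 can switch to R1 (0 → 7). Not NE.
(R3, P): Agent 1 can switch to R1 (2 → 8). Not NE.
(R3, Q): Agent 2 can switch to P (5 → 6). Not NE.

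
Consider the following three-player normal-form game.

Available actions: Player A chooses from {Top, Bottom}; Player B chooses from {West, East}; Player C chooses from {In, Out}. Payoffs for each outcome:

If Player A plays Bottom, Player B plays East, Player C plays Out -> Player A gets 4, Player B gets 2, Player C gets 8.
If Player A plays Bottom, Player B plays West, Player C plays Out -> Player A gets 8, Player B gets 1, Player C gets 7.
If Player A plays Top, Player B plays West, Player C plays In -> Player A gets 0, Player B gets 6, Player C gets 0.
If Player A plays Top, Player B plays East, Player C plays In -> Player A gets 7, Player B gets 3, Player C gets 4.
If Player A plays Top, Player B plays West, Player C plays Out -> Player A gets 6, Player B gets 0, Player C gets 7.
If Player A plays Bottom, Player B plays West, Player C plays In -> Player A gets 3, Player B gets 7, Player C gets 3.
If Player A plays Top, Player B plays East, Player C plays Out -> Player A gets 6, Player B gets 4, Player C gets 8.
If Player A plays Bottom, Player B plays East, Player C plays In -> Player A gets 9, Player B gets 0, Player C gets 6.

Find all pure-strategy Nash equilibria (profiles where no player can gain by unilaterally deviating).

Pure NE: (Top, East, Out)

Player A against (West, In): payoffs 0, 3 → best response Bottom.
Player A against (West, Out): payoffs 6, 8 → best response Bottom.
Player A against (East, In): payoffs 7, 9 → best response Bottom.
Player A against (East, Out): payoffs 6, 4 → best response Top.
Player B against (Top, In): payoffs 6, 3 → best response West.
Player B against (Top, Out): payoffs 0, 4 → best response East.
Player B against (Bottom, In): payoffs 7, 0 → best response West.
Player B against (Bottom, Out): payoffs 1, 2 → best response East.
Player C against (Top, West): payoffs 0, 7 → best response Out.
Player C against (Top, East): payoffs 4, 8 → best response Out.
Player C against (Bottom, West): payoffs 3, 7 → best response Out.
Player C against (Bottom, East): payoffs 6, 8 → best response Out.
Mutual best responses: (Top, East, Out).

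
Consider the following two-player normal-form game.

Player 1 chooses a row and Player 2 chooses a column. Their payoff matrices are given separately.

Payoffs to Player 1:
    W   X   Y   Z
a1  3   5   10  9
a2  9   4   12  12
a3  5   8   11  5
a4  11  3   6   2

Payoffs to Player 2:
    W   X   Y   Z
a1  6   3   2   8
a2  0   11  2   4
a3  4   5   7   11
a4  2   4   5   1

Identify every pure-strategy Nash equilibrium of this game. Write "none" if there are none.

For each strategy profile, look for a profitable unilateral deviation.
(a1, W): Player 1 can switch to a2 (3 → 9). Not NE.
(a1, X): Player 1 can switch to a3 (5 → 8). Not NE.
(a1, Y): Player 1 can switch to a2 (10 → 12). Not NE.
(a1, Z): Player 1 can switch to a2 (9 → 12). Not NE.
(a2, W): Player 1 can switch to a4 (9 → 11). Not NE.
(a2, X): Player 1 can switch to a1 (4 → 5). Not NE.
(a2, Y): Player 2 can switch to X (2 → 11). Not NE.
(a2, Z): Player 2 can switch to X (4 → 11). Not NE.
(The remaining 8 profiles each have a profitable deviation by the same check.)

This game has no pure Nash equilibrium.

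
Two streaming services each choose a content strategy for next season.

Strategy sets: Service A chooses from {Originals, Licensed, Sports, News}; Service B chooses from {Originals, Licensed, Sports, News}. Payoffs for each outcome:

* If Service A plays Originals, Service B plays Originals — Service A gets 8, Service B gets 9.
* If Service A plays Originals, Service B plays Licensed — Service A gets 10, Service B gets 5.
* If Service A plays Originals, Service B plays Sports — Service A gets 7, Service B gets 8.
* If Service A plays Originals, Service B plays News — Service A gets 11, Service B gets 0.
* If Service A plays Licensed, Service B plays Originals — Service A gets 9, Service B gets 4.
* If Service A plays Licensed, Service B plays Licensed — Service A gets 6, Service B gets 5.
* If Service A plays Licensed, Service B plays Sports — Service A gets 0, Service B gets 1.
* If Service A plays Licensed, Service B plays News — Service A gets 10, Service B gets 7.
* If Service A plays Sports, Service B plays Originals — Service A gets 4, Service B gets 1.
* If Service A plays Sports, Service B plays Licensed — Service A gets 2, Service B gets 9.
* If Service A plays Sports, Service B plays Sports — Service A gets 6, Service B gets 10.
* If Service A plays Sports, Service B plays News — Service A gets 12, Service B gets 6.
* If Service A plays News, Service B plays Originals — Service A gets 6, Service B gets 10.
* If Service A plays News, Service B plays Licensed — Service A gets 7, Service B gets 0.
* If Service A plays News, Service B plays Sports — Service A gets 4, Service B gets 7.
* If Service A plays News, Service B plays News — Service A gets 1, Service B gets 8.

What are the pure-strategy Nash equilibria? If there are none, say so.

Service A against Originals: payoffs 8, 9, 4, 6 → best response Licensed.
Service A against Licensed: payoffs 10, 6, 2, 7 → best response Originals.
Service A against Sports: payoffs 7, 0, 6, 4 → best response Originals.
Service A against News: payoffs 11, 10, 12, 1 → best response Sports.
Service B against Originals: payoffs 9, 5, 8, 0 → best response Originals.
Service B against Licensed: payoffs 4, 5, 1, 7 → best response News.
Service B against Sports: payoffs 1, 9, 10, 6 → best response Sports.
Service B against News: payoffs 10, 0, 7, 8 → best response Originals.
No profile is a mutual best response for all players.

There is no pure-strategy Nash equilibrium.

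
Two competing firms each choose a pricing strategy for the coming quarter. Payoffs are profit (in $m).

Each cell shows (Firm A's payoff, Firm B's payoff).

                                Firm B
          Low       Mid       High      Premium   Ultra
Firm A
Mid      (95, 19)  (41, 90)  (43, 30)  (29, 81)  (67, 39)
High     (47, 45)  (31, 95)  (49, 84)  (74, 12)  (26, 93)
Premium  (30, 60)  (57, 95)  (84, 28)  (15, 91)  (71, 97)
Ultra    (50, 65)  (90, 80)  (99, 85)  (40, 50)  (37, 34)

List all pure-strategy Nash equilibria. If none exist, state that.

(Mid, Low): Firm B can switch to Mid (19 → 90). Not NE.
(Mid, Mid): Firm A can switch to Premium (41 → 57). Not NE.
(Mid, High): Firm A can switch to High (43 → 49). Not NE.
(Mid, Premium): Firm A can switch to High (29 → 74). Not NE.
(Mid, Ultra): Firm A can switch to Premium (67 → 71). Not NE.
(High, Low): Firm A can switch to Mid (47 → 95). Not NE.
(High, Mid): Firm A can switch to Mid (31 → 41). Not NE.
(High, High): Firm A can switch to Premium (49 → 84). Not NE.
(Premium, Ultra): Firm A gets 71, best alternative 67; Firm B gets 97, best alternative 95. No profitable deviation — NE.
(Ultra, High): Firm A gets 99, best alternative 84; Firm B gets 85, best alternative 80. No profitable deviation — NE.
(The remaining 10 profiles each have a profitable deviation by the same check.)

(Premium, Ultra); (Ultra, High)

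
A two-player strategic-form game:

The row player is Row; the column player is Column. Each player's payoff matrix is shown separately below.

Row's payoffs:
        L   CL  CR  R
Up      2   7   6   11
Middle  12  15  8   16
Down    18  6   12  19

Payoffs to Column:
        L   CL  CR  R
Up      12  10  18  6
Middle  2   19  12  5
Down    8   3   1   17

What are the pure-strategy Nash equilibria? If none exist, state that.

(Up, L): Row can switch to Middle (2 → 12). Not NE.
(Up, CL): Row can switch to Middle (7 → 15). Not NE.
(Up, CR): Row can switch to Middle (6 → 8). Not NE.
(Up, R): Row can switch to Middle (11 → 16). Not NE.
(Middle, L): Row can switch to Down (12 → 18). Not NE.
(Middle, CL): Row gets 15, best alternative 7; Column gets 19, best alternative 12. No profitable deviation — NE.
(Middle, CR): Row can switch to Down (8 → 12). Not NE.
(Middle, R): Row can switch to Down (16 → 19). Not NE.
(Down, L): Column can switch to R (8 → 17). Not NE.
(Down, CL): Row can switch to Up (6 → 7). Not NE.
(Down, CR): Column can switch to L (1 → 8). Not NE.
(Down, R): Row gets 19, best alternative 16; Column gets 17, best alternative 8. No profitable deviation — NE.

The pure Nash equilibria are (Middle, CL) and (Down, R).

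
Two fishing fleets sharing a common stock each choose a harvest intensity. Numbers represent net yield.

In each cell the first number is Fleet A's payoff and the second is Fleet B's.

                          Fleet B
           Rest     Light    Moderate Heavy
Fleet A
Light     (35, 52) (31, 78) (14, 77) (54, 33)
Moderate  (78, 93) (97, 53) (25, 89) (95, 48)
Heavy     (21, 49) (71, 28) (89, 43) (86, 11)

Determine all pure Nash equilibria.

Pure NE: (Moderate, Rest)

For each player, find the best response to each opponent profile; mutual best responses are the pure NE.
Fleet A against Rest: payoffs 35, 78, 21 → best response Moderate.
Fleet A against Light: payoffs 31, 97, 71 → best response Moderate.
Fleet A against Moderate: payoffs 14, 25, 89 → best response Heavy.
Fleet A against Heavy: payoffs 54, 95, 86 → best response Moderate.
Fleet B against Light: payoffs 52, 78, 77, 33 → best response Light.
Fleet B against Moderate: payoffs 93, 53, 89, 48 → best response Rest.
Fleet B against Heavy: payoffs 49, 28, 43, 11 → best response Rest.
Mutual best responses: (Moderate, Rest).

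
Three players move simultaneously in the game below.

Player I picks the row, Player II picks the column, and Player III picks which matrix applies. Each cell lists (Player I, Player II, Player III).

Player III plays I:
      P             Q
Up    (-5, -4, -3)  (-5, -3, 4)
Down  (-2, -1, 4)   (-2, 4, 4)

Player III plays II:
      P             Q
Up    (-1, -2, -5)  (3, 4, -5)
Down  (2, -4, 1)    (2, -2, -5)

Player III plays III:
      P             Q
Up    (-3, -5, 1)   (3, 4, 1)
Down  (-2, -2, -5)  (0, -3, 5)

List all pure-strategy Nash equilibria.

No pure-strategy Nash equilibrium.

(Up, P, I): Player I can switch to Down (-5 → -2). Not NE.
(Up, P, II): Player I can switch to Down (-1 → 2). Not NE.
(Up, P, III): Player I can switch to Down (-3 → -2). Not NE.
(Up, Q, I): Player I can switch to Down (-5 → -2). Not NE.
(Up, Q, II): Player III can switch to I (-5 → 4). Not NE.
(Up, Q, III): Player III can switch to I (1 → 4). Not NE.
(Down, P, I): Player II can switch to Q (-1 → 4). Not NE.
(Down, P, II): Player II can switch to Q (-4 → -2). Not NE.
(The remaining 4 profiles each have a profitable deviation by the same check.)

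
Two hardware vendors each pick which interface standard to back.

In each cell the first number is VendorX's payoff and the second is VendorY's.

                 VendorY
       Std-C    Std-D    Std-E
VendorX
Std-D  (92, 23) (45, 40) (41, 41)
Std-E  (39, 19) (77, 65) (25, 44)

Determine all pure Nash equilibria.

VendorX against Std-C: payoffs 92, 39 → best response Std-D.
VendorX against Std-D: payoffs 45, 77 → best response Std-E.
VendorX against Std-E: payoffs 41, 25 → best response Std-D.
VendorY against Std-D: payoffs 23, 40, 41 → best response Std-E.
VendorY against Std-E: payoffs 19, 65, 44 → best response Std-D.
Mutual best responses: (Std-D, Std-E); (Std-E, Std-D).

The pure Nash equilibria are (Std-D, Std-E), (Std-E, Std-D).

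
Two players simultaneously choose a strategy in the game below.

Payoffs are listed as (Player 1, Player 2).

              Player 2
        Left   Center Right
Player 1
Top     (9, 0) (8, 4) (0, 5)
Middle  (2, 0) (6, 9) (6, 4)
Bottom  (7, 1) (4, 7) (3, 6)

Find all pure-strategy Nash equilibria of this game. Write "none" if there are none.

There is no pure-strategy Nash equilibrium.

Player 1 against Left: payoffs 9, 2, 7 → best response Top.
Player 1 against Center: payoffs 8, 6, 4 → best response Top.
Player 1 against Right: payoffs 0, 6, 3 → best response Middle.
Player 2 against Top: payoffs 0, 4, 5 → best response Right.
Player 2 against Middle: payoffs 0, 9, 4 → best response Center.
Player 2 against Bottom: payoffs 1, 7, 6 → best response Center.
No profile is a mutual best response for all players.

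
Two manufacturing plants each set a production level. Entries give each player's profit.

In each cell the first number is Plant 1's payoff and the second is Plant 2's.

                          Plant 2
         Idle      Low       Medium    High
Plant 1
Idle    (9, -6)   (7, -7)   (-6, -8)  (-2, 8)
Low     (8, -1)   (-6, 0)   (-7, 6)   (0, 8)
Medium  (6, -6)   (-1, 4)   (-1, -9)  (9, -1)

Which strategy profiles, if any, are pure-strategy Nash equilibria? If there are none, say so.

Plant 1 against Idle: payoffs 9, 8, 6 → best response Idle.
Plant 1 against Low: payoffs 7, -6, -1 → best response Idle.
Plant 1 against Medium: payoffs -6, -7, -1 → best response Medium.
Plant 1 against High: payoffs -2, 0, 9 → best response Medium.
Plant 2 against Idle: payoffs -6, -7, -8, 8 → best response High.
Plant 2 against Low: payoffs -1, 0, 6, 8 → best response High.
Plant 2 against Medium: payoffs -6, 4, -9, -1 → best response Low.
No profile is a mutual best response for all players.

none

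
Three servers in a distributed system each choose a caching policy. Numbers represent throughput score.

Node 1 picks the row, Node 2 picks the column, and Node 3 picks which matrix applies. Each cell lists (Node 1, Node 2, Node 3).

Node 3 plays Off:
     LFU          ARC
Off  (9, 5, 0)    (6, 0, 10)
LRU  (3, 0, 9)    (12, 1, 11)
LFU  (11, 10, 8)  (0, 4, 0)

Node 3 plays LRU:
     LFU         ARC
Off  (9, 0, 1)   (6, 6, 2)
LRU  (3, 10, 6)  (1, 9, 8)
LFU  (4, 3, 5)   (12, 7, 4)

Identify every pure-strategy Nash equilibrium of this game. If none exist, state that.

For each player, find the best response to each opponent profile; mutual best responses are the pure NE.
Node 1 against (LFU, Off): payoffs 9, 3, 11 → best response LFU.
Node 1 against (LFU, LRU): payoffs 9, 3, 4 → best response Off.
Node 1 against (ARC, Off): payoffs 6, 12, 0 → best response LRU.
Node 1 against (ARC, LRU): payoffs 6, 1, 12 → best response LFU.
Node 2 against (Off, Off): payoffs 5, 0 → best response LFU.
Node 2 against (Off, LRU): payoffs 0, 6 → best response ARC.
Node 2 against (LRU, Off): payoffs 0, 1 → best response ARC.
Node 2 against (LRU, LRU): payoffs 10, 9 → best response LFU.
Node 2 against (LFU, Off): payoffs 10, 4 → best response LFU.
Node 2 against (LFU, LRU): payoffs 3, 7 → best response ARC.
Node 3 against (Off, LFU): payoffs 0, 1 → best response LRU.
Node 3 against (Off, ARC): payoffs 10, 2 → best response Off.
Node 3 against (LRU, LFU): payoffs 9, 6 → best response Off.
Node 3 against (LRU, ARC): payoffs 11, 8 → best response Off.
Node 3 against (LFU, LFU): payoffs 8, 5 → best response Off.
Node 3 against (LFU, ARC): payoffs 0, 4 → best response LRU.
Mutual best responses: (LRU, ARC, Off); (LFU, LFU, Off); (LFU, ARC, LRU).

(LRU, ARC, Off); (LFU, LFU, Off); (LFU, ARC, LRU)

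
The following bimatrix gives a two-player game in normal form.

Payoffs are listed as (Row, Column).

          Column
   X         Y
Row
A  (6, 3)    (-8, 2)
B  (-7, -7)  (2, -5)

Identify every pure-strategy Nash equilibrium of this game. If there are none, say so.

Row against X: payoffs 6, -7 → best response A.
Row against Y: payoffs -8, 2 → best response B.
Column against A: payoffs 3, 2 → best response X.
Column against B: payoffs -7, -5 → best response Y.
Mutual best responses: (A, X); (B, Y).

Pure-strategy Nash equilibria: (A, X), (B, Y)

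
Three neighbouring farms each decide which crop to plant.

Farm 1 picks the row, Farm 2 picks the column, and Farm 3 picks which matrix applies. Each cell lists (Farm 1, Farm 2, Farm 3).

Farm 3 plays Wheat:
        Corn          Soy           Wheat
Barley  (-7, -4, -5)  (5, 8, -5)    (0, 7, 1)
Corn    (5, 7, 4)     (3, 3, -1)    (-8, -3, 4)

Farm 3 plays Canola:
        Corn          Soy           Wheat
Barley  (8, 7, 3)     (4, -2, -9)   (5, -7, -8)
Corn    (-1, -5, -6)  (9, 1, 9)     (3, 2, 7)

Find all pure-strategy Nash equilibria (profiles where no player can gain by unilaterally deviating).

Mark each player's best response to every combination of opponents' strategies; a profile where every player is best-responding is a pure Nash equilibrium.
Farm 1 against (Corn, Wheat): payoffs -7, 5 → best response Corn.
Farm 1 against (Corn, Canola): payoffs 8, -1 → best response Barley.
Farm 1 against (Soy, Wheat): payoffs 5, 3 → best response Barley.
Farm 1 against (Soy, Canola): payoffs 4, 9 → best response Corn.
Farm 1 against (Wheat, Wheat): payoffs 0, -8 → best response Barley.
Farm 1 against (Wheat, Canola): payoffs 5, 3 → best response Barley.
Farm 2 against (Barley, Wheat): payoffs -4, 8, 7 → best response Soy.
Farm 2 against (Barley, Canola): payoffs 7, -2, -7 → best response Corn.
Farm 2 against (Corn, Wheat): payoffs 7, 3, -3 → best response Corn.
Farm 2 against (Corn, Canola): payoffs -5, 1, 2 → best response Wheat.
Farm 3 against (Barley, Corn): payoffs -5, 3 → best response Canola.
Farm 3 against (Barley, Soy): payoffs -5, -9 → best response Wheat.
Farm 3 against (Barley, Wheat): payoffs 1, -8 → best response Wheat.
Farm 3 against (Corn, Corn): payoffs 4, -6 → best response Wheat.
Farm 3 against (Corn, Soy): payoffs -1, 9 → best response Canola.
Farm 3 against (Corn, Wheat): payoffs 4, 7 → best response Canola.
Mutual best responses: (Barley, Corn, Canola); (Barley, Soy, Wheat); (Corn, Corn, Wheat).

Pure-strategy Nash equilibria: (Barley, Corn, Canola) and (Barley, Soy, Wheat) and (Corn, Corn, Wheat)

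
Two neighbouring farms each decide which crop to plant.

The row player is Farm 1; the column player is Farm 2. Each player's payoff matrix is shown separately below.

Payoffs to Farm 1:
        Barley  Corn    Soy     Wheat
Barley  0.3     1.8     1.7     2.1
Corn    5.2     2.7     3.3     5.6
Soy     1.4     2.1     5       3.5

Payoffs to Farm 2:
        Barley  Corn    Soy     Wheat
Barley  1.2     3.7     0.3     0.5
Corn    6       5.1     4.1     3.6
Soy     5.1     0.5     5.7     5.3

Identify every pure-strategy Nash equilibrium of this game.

Farm 1 against Barley: payoffs 0.3, 5.2, 1.4 → best response Corn.
Farm 1 against Corn: payoffs 1.8, 2.7, 2.1 → best response Corn.
Farm 1 against Soy: payoffs 1.7, 3.3, 5 → best response Soy.
Farm 1 against Wheat: payoffs 2.1, 5.6, 3.5 → best response Corn.
Farm 2 against Barley: payoffs 1.2, 3.7, 0.3, 0.5 → best response Corn.
Farm 2 against Corn: payoffs 6, 5.1, 4.1, 3.6 → best response Barley.
Farm 2 against Soy: payoffs 5.1, 0.5, 5.7, 5.3 → best response Soy.
Mutual best responses: (Corn, Barley); (Soy, Soy).

(Corn, Barley) and (Soy, Soy)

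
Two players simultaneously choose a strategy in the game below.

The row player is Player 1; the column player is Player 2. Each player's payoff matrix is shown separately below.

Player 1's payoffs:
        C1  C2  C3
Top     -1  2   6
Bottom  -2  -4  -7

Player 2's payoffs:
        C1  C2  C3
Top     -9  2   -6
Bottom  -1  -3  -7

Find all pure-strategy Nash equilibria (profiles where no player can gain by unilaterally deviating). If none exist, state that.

The unique pure-strategy Nash equilibrium is (Top, C2).

(Top, C1): Player 2 can switch to C2 (-9 → 2). Not NE.
(Top, C2): Player 1 gets 2, best alternative -4; Player 2 gets 2, best alternative -6. No profitable deviation — NE.
(Top, C3): Player 2 can switch to C2 (-6 → 2). Not NE.
(Bottom, C1): Player 1 can switch to Top (-2 → -1). Not NE.
(Bottom, C2): Player 1 can switch to Top (-4 → 2). Not NE.
(Bottom, C3): Player 1 can switch to Top (-7 → 6). Not NE.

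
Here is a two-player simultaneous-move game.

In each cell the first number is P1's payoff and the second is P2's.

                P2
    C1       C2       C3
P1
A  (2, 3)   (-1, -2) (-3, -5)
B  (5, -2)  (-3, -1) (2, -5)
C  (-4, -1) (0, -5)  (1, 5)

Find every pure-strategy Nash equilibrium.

There is no pure-strategy Nash equilibrium.

For each strategy profile, look for a profitable unilateral deviation.
(A, C1): P1 can switch to B (2 → 5). Not NE.
(A, C2): P1 can switch to C (-1 → 0). Not NE.
(A, C3): P1 can switch to B (-3 → 2). Not NE.
(B, C1): P2 can switch to C2 (-2 → -1). Not NE.
(B, C2): P1 can switch to A (-3 → -1). Not NE.
(B, C3): P2 can switch to C1 (-5 → -2). Not NE.
(C, C1): P1 can switch to A (-4 → 2). Not NE.
(C, C2): P2 can switch to C1 (-5 → -1). Not NE.
(C, C3): P1 can switch to B (1 → 2). Not NE.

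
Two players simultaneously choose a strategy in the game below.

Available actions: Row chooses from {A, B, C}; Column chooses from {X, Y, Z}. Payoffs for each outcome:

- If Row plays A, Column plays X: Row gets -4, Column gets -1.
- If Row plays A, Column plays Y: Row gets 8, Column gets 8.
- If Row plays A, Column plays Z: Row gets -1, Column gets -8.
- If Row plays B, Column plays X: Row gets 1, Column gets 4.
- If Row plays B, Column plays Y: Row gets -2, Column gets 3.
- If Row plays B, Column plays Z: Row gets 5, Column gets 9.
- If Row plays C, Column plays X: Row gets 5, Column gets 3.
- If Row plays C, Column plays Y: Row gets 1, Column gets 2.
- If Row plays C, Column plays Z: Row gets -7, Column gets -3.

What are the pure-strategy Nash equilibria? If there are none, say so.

Row against X: payoffs -4, 1, 5 → best response C.
Row against Y: payoffs 8, -2, 1 → best response A.
Row against Z: payoffs -1, 5, -7 → best response B.
Column against A: payoffs -1, 8, -8 → best response Y.
Column against B: payoffs 4, 3, 9 → best response Z.
Column against C: payoffs 3, 2, -3 → best response X.
Mutual best responses: (A, Y); (B, Z); (C, X).

(A, Y); (B, Z); (C, X)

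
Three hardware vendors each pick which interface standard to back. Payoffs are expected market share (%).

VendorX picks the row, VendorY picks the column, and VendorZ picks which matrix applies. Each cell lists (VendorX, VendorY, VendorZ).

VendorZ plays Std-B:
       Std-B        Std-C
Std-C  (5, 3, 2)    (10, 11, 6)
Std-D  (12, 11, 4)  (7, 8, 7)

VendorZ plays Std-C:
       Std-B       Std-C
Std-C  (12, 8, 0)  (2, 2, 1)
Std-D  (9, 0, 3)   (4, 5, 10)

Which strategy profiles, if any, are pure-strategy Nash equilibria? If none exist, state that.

VendorX against (Std-B, Std-B): payoffs 5, 12 → best response Std-D.
VendorX against (Std-B, Std-C): payoffs 12, 9 → best response Std-C.
VendorX against (Std-C, Std-B): payoffs 10, 7 → best response Std-C.
VendorX against (Std-C, Std-C): payoffs 2, 4 → best response Std-D.
VendorY against (Std-C, Std-B): payoffs 3, 11 → best response Std-C.
VendorY against (Std-C, Std-C): payoffs 8, 2 → best response Std-B.
VendorY against (Std-D, Std-B): payoffs 11, 8 → best response Std-B.
VendorY against (Std-D, Std-C): payoffs 0, 5 → best response Std-C.
VendorZ against (Std-C, Std-B): payoffs 2, 0 → best response Std-B.
VendorZ against (Std-C, Std-C): payoffs 6, 1 → best response Std-B.
VendorZ against (Std-D, Std-B): payoffs 4, 3 → best response Std-B.
VendorZ against (Std-D, Std-C): payoffs 7, 10 → best response Std-C.
Mutual best responses: (Std-C, Std-C, Std-B); (Std-D, Std-B, Std-B); (Std-D, Std-C, Std-C).

The pure Nash equilibria are (Std-C, Std-C, Std-B); (Std-D, Std-B, Std-B); (Std-D, Std-C, Std-C).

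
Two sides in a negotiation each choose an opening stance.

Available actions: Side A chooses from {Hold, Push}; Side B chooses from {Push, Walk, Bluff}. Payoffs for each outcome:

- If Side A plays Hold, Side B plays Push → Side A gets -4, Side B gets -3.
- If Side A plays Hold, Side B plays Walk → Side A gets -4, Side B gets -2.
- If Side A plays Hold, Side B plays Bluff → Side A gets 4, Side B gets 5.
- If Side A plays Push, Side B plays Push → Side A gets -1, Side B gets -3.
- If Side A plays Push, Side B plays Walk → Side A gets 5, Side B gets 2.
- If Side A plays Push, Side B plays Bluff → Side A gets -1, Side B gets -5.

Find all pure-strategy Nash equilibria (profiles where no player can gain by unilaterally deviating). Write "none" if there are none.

Mark each player's best response to every combination of opponents' strategies; a profile where every player is best-responding is a pure Nash equilibrium.
Side A against Push: payoffs -4, -1 → best response Push.
Side A against Walk: payoffs -4, 5 → best response Push.
Side A against Bluff: payoffs 4, -1 → best response Hold.
Side B against Hold: payoffs -3, -2, 5 → best response Bluff.
Side B against Push: payoffs -3, 2, -5 → best response Walk.
Mutual best responses: (Hold, Bluff); (Push, Walk).

The pure Nash equilibria are (Hold, Bluff) and (Push, Walk).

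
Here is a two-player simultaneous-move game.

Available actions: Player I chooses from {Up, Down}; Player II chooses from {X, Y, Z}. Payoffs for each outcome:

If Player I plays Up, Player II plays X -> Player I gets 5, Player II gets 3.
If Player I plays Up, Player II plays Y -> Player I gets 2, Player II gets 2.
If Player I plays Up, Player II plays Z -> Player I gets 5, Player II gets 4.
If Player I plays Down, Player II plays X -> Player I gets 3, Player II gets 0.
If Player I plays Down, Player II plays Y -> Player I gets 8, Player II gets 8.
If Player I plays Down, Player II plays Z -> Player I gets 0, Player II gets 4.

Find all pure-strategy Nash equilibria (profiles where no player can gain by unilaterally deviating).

(Up, X): Player II can switch to Z (3 → 4). Not NE.
(Up, Y): Player I can switch to Down (2 → 8). Not NE.
(Up, Z): Player I gets 5, best alternative 0; Player II gets 4, best alternative 3. No profitable deviation — NE.
(Down, X): Player I can switch to Up (3 → 5). Not NE.
(Down, Y): Player I gets 8, best alternative 2; Player II gets 8, best alternative 4. No profitable deviation — NE.
(Down, Z): Player I can switch to Up (0 → 5). Not NE.

The pure Nash equilibria are (Up, Z) and (Down, Y).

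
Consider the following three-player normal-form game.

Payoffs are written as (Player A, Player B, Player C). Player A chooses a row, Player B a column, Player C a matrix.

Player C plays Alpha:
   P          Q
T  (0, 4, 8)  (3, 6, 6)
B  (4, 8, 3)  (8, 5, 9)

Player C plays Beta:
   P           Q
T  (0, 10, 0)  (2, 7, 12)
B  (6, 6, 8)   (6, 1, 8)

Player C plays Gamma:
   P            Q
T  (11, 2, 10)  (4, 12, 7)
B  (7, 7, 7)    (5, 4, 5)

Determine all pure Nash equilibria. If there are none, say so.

(B, P, Beta)

Player A against (P, Alpha): payoffs 0, 4 → best response B.
Player A against (P, Beta): payoffs 0, 6 → best response B.
Player A against (P, Gamma): payoffs 11, 7 → best response T.
Player A against (Q, Alpha): payoffs 3, 8 → best response B.
Player A against (Q, Beta): payoffs 2, 6 → best response B.
Player A against (Q, Gamma): payoffs 4, 5 → best response B.
Player B against (T, Alpha): payoffs 4, 6 → best response Q.
Player B against (T, Beta): payoffs 10, 7 → best response P.
Player B against (T, Gamma): payoffs 2, 12 → best response Q.
Player B against (B, Alpha): payoffs 8, 5 → best response P.
Player B against (B, Beta): payoffs 6, 1 → best response P.
Player B against (B, Gamma): payoffs 7, 4 → best response P.
Player C against (T, P): payoffs 8, 0, 10 → best response Gamma.
Player C against (T, Q): payoffs 6, 12, 7 → best response Beta.
Player C against (B, P): payoffs 3, 8, 7 → best response Beta.
Player C against (B, Q): payoffs 9, 8, 5 → best response Alpha.
Mutual best responses: (B, P, Beta).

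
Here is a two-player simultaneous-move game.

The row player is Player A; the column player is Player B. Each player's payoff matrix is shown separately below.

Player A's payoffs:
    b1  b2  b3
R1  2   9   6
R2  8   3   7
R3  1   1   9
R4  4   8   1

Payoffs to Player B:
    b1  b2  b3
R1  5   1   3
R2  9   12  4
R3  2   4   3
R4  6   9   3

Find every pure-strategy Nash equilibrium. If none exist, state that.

none

Player A against b1: payoffs 2, 8, 1, 4 → best response R2.
Player A against b2: payoffs 9, 3, 1, 8 → best response R1.
Player A against b3: payoffs 6, 7, 9, 1 → best response R3.
Player B against R1: payoffs 5, 1, 3 → best response b1.
Player B against R2: payoffs 9, 12, 4 → best response b2.
Player B against R3: payoffs 2, 4, 3 → best response b2.
Player B against R4: payoffs 6, 9, 3 → best response b2.
No profile is a mutual best response for all players.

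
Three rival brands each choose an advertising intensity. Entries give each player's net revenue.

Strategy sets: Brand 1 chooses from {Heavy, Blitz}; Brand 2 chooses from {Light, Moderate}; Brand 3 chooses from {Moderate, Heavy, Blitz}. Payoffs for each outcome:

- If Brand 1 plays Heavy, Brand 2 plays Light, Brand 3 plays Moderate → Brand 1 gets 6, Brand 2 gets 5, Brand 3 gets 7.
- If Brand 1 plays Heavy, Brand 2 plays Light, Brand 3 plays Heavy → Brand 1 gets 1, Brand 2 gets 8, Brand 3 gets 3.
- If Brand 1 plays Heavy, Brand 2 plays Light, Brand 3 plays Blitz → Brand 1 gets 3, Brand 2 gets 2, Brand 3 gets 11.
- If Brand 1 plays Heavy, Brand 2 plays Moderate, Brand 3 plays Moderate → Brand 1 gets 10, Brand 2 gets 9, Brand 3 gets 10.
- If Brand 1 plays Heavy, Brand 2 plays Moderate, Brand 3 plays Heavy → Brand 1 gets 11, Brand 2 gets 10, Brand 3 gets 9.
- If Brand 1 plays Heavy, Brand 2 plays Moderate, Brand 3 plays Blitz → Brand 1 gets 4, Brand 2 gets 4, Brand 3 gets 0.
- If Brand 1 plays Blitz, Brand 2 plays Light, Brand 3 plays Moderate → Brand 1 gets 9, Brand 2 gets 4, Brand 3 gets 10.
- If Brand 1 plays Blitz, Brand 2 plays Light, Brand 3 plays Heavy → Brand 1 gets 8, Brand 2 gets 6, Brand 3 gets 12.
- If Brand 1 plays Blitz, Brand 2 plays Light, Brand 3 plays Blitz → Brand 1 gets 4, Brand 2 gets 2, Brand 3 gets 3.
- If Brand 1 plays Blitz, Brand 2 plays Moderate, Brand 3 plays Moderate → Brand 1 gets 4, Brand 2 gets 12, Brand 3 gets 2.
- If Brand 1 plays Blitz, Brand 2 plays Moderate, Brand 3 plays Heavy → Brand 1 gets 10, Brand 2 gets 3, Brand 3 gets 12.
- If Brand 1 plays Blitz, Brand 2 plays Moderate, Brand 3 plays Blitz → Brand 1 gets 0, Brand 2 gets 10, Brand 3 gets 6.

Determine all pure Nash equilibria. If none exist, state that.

(Heavy, Light, Moderate): Brand 1 can switch to Blitz (6 → 9). Not NE.
(Heavy, Light, Heavy): Brand 1 can switch to Blitz (1 → 8). Not NE.
(Heavy, Light, Blitz): Brand 1 can switch to Blitz (3 → 4). Not NE.
(Heavy, Moderate, Moderate): Brand 1 gets 10, best alternative 4; Brand 2 gets 9, best alternative 5; Brand 3 gets 10, best alternative 9. No profitable deviation — NE.
(Heavy, Moderate, Heavy): Brand 3 can switch to Moderate (9 → 10). Not NE.
(Heavy, Moderate, Blitz): Brand 3 can switch to Moderate (0 → 10). Not NE.
(Blitz, Light, Moderate): Brand 2 can switch to Moderate (4 → 12). Not NE.
(Blitz, Light, Heavy): Brand 1 gets 8, best alternative 1; Brand 2 gets 6, best alternative 3; Brand 3 gets 12, best alternative 10. No profitable deviation — NE.
(The remaining 4 profiles each have a profitable deviation by the same check.)

The pure Nash equilibria are (Heavy, Moderate, Moderate); (Blitz, Light, Heavy).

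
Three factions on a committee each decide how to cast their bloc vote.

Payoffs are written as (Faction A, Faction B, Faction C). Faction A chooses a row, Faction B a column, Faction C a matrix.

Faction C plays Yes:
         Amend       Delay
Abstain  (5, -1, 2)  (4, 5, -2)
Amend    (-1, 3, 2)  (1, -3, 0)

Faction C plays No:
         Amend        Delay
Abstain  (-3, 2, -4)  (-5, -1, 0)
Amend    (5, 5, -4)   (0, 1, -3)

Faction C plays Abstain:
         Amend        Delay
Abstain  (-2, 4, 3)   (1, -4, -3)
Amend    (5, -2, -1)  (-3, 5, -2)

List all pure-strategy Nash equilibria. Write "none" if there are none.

No pure-strategy Nash equilibrium.

Check each profile: it is a Nash equilibrium iff no player can strictly gain by switching unilaterally.
(Abstain, Amend, Yes): Faction B can switch to Delay (-1 → 5). Not NE.
(Abstain, Amend, No): Faction A can switch to Amend (-3 → 5). Not NE.
(Abstain, Amend, Abstain): Faction A can switch to Amend (-2 → 5). Not NE.
(Abstain, Delay, Yes): Faction C can switch to No (-2 → 0). Not NE.
(Abstain, Delay, No): Faction A can switch to Amend (-5 → 0). Not NE.
(Abstain, Delay, Abstain): Faction B can switch to Amend (-4 → 4). Not NE.
(The remaining 6 profiles each have a profitable deviation by the same check.)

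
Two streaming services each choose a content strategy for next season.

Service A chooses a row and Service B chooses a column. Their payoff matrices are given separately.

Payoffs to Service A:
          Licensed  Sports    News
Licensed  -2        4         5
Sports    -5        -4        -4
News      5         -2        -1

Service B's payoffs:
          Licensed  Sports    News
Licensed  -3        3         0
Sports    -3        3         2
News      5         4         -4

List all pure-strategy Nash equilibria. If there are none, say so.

For each strategy profile, look for a profitable unilateral deviation.
(Licensed, Licensed): Service A can switch to News (-2 → 5). Not NE.
(Licensed, Sports): Service A gets 4, best alternative -2; Service B gets 3, best alternative 0. No profitable deviation — NE.
(Licensed, News): Service B can switch to Sports (0 → 3). Not NE.
(Sports, Licensed): Service A can switch to Licensed (-5 → -2). Not NE.
(Sports, Sports): Service A can switch to Licensed (-4 → 4). Not NE.
(Sports, News): Service A can switch to Licensed (-4 → 5). Not NE.
(News, Licensed): Service A gets 5, best alternative -2; Service B gets 5, best alternative 4. No profitable deviation — NE.
(News, Sports): Service A can switch to Licensed (-2 → 4). Not NE.
(News, News): Service A can switch to Licensed (-1 → 5). Not NE.

The pure Nash equilibria are (Licensed, Sports), (News, Licensed).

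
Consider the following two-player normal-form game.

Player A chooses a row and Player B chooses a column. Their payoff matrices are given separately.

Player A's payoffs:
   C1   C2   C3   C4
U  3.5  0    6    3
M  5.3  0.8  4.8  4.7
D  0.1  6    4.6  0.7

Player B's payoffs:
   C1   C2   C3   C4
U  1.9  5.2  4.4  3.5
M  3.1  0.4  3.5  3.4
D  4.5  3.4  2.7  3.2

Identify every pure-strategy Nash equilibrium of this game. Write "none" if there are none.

Player A against C1: payoffs 3.5, 5.3, 0.1 → best response M.
Player A against C2: payoffs 0, 0.8, 6 → best response D.
Player A against C3: payoffs 6, 4.8, 4.6 → best response U.
Player A against C4: payoffs 3, 4.7, 0.7 → best response M.
Player B against U: payoffs 1.9, 5.2, 4.4, 3.5 → best response C2.
Player B against M: payoffs 3.1, 0.4, 3.5, 3.4 → best response C3.
Player B against D: payoffs 4.5, 3.4, 2.7, 3.2 → best response C1.
No profile is a mutual best response for all players.

No pure-strategy Nash equilibrium.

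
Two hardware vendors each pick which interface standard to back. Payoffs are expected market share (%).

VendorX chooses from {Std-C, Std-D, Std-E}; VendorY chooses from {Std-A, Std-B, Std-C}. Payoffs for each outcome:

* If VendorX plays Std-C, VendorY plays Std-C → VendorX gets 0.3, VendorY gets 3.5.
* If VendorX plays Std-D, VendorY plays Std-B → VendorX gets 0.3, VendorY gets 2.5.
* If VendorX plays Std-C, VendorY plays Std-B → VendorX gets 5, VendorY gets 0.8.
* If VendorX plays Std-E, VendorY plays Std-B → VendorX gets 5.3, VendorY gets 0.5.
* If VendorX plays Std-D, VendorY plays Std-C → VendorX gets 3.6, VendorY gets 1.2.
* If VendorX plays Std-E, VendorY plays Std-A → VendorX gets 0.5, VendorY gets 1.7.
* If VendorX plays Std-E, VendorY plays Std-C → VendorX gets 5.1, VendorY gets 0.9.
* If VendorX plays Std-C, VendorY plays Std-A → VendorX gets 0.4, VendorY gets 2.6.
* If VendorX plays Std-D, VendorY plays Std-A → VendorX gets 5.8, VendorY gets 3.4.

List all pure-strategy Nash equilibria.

(Std-D, Std-A)

Mark each player's best response to every combination of opponents' strategies; a profile where every player is best-responding is a pure Nash equilibrium.
VendorX against Std-A: payoffs 0.4, 5.8, 0.5 → best response Std-D.
VendorX against Std-B: payoffs 5, 0.3, 5.3 → best response Std-E.
VendorX against Std-C: payoffs 0.3, 3.6, 5.1 → best response Std-E.
VendorY against Std-C: payoffs 2.6, 0.8, 3.5 → best response Std-C.
VendorY against Std-D: payoffs 3.4, 2.5, 1.2 → best response Std-A.
VendorY against Std-E: payoffs 1.7, 0.5, 0.9 → best response Std-A.
Mutual best responses: (Std-D, Std-A).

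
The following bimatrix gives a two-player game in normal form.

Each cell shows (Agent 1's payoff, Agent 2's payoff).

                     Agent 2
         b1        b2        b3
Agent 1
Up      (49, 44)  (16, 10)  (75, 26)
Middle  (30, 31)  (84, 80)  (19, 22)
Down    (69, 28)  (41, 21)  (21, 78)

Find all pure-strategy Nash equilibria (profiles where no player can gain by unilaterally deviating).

(Middle, b2)

Agent 1 against b1: payoffs 49, 30, 69 → best response Down.
Agent 1 against b2: payoffs 16, 84, 41 → best response Middle.
Agent 1 against b3: payoffs 75, 19, 21 → best response Up.
Agent 2 against Up: payoffs 44, 10, 26 → best response b1.
Agent 2 against Middle: payoffs 31, 80, 22 → best response b2.
Agent 2 against Down: payoffs 28, 21, 78 → best response b3.
Mutual best responses: (Middle, b2).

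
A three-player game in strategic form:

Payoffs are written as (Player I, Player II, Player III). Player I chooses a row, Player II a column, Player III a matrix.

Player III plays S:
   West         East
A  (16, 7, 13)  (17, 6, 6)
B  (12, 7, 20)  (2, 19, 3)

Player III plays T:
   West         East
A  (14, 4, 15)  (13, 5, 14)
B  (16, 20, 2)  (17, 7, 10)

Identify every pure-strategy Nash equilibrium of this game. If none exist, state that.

For each player, find the best response to each opponent profile; mutual best responses are the pure NE.
Player I against (West, S): payoffs 16, 12 → best response A.
Player I against (West, T): payoffs 14, 16 → best response B.
Player I against (East, S): payoffs 17, 2 → best response A.
Player I against (East, T): payoffs 13, 17 → best response B.
Player II against (A, S): payoffs 7, 6 → best response West.
Player II against (A, T): payoffs 4, 5 → best response East.
Player II against (B, S): payoffs 7, 19 → best response East.
Player II against (B, T): payoffs 20, 7 → best response West.
Player III against (A, West): payoffs 13, 15 → best response T.
Player III against (A, East): payoffs 6, 14 → best response T.
Player III against (B, West): payoffs 20, 2 → best response S.
Player III against (B, East): payoffs 3, 10 → best response T.
No profile is a mutual best response for all players.

No pure-strategy Nash equilibrium.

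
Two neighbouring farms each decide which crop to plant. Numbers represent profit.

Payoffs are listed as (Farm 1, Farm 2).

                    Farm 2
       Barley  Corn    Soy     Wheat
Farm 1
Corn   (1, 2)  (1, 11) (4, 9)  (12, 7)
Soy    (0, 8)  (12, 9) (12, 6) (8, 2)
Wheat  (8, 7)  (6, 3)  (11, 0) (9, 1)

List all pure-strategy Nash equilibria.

Farm 1 against Barley: payoffs 1, 0, 8 → best response Wheat.
Farm 1 against Corn: payoffs 1, 12, 6 → best response Soy.
Farm 1 against Soy: payoffs 4, 12, 11 → best response Soy.
Farm 1 against Wheat: payoffs 12, 8, 9 → best response Corn.
Farm 2 against Corn: payoffs 2, 11, 9, 7 → best response Corn.
Farm 2 against Soy: payoffs 8, 9, 6, 2 → best response Corn.
Farm 2 against Wheat: payoffs 7, 3, 0, 1 → best response Barley.
Mutual best responses: (Soy, Corn); (Wheat, Barley).

Pure-strategy Nash equilibria: (Soy, Corn); (Wheat, Barley)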